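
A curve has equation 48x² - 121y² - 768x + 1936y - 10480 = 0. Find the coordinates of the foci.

(-5, 8) and (21, 8)

Group: 48(x² - 16x) -121(y² - 16y) = 10480
Completing the square gives 48(x - 8)² -121(y - 8)² = 10480 + 3072 - 7744 = 5808.
Divide by 5808: (x - 8)²/121 - (y - 8)²/48 = 1
Hyperbola, center (8, 8), transverse axis horizontal; a² = 121, b² = 48.
c² = a² + b² = 121 + 48 = 169, so c = 13.
Foci lie on the horizontal axis through the center: (h ± c, k).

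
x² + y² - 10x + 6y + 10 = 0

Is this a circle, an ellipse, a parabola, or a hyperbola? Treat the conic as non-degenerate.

circle

No xy term. Coefficients of x² and y² are A = 1, C = 1.
A = C (same sign) ⇒ circle.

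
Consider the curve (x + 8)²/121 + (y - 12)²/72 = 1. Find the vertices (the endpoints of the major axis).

(-19, 12) and (3, 12)

Center (-8, 12). The larger denominator 121 sits under the x-term, so the major axis is horizontal; a² = 121, b² = 72.
a = 11. Vertices at (h ± a, k).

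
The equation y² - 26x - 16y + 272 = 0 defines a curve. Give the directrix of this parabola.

Only y is squared. Complete the square in y: (y - 8)² = 26(x - 8).
Vertex (8, 8); 4p = 26 so p = 13/2. Opens right.
Directrix is the vertical line x = h − p = 8 − (13/2) = 3/2.

x = 3/2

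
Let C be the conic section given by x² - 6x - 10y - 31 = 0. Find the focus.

Only x is squared. Complete the square in x: (x - 3)² = 10(y + 4).
Vertex (3, -4); 4p = 10 so p = 5/2. Opens up.
Focus is p units from the vertex along the axis: (h, k + p).

(3, -3/2)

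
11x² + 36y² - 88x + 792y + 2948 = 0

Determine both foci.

(-6, -11) and (14, -11)

Group the x- and y-terms: 11(x² - 8x) + 36(y² + 22y) = -2948
11(x - 4)² + 36(y + 11)² = -2948 + 176 + 4356 = 1584
Divide by 1584: (x - 4)²/144 + (y + 11)²/44 = 1
Ellipse, center (4, -11), major axis horizontal; a² = 144, b² = 44.
c² = a² - b² = 144 - 44 = 100, so c = 10.
Foci lie on the horizontal axis through the center: (h ± c, k).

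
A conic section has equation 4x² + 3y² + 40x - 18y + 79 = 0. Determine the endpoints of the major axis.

Rearranging, 4(x² + 10x) + 3(y² - 6y) = -79.
Complete the square in x and y: 4(x + 5)² + 3(y - 3)² = -79 + 100 + 27 = 48
Divide by 48: (x + 5)²/12 + (y - 3)²/16 = 1
Ellipse, center (-5, 3), major axis vertical; a² = 16, b² = 12.
a = 4. Vertices at (h, k ± a).

(-5, -1) and (-5, 7)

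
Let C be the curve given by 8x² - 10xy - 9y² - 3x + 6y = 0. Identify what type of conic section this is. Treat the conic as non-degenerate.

hyperbola

A = 8, B = -10, C = -9.
Discriminant B² − 4AC = (-10)² − 4·8·(-9) = 388.
B² − 4AC > 0 ⇒ hyperbola.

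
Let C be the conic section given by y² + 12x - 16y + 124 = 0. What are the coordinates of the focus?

Only y is squared. Complete the square in y: (y - 8)² = -12(x + 5).
Vertex (-5, 8); 4p = -12 so p = -3. Opens left.
Focus is p units from the vertex along the axis: (h + p, k).

(-8, 8)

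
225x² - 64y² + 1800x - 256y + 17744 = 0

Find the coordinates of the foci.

Group: 225(x² + 8x) -64(y² + 4y) = -17744
225(x + 4)² -64(y + 2)² = -17744 + 3600 - 256 = -14400
Divide by -14400: (y + 2)²/225 - (x + 4)²/64 = 1
Hyperbola, center (-4, -2), transverse axis vertical; a² = 225, b² = 64.
c² = a² + b² = 225 + 64 = 289, so c = 17.
Foci lie on the vertical axis through the center: (h, k ± c).

(-4, -19) and (-4, 15)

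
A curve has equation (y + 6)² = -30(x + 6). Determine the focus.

(-27/2, -6)

Vertex (-6, -6); 4p = -30 so p = -15/2. Opens left.
Focus is p units from the vertex along the axis: (h + p, k).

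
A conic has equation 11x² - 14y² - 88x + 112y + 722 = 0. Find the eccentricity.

Rearranging, 11(x² - 8x) -14(y² - 8y) = -722.
Complete the square in x and y: 11(x - 4)² -14(y - 4)² = -722 + 176 - 224 = -770
Divide through by -770 to get (y - 4)²/55 - (x - 4)²/70 = 1.
Hyperbola, center (4, 4), transverse axis vertical; a² = 55, b² = 70.
c² = a² + b² = 125, so c = 5√5.
e = c/a = 5√5/√55 = 5√11/11.

e = 5√11/11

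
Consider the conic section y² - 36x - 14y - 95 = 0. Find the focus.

Only y is squared. Complete the square in y: (y - 7)² = 36(x + 4).
Vertex (-4, 7); 4p = 36 so p = 9. Opens right.
Focus is p units from the vertex along the axis: (h + p, k).

(5, 7)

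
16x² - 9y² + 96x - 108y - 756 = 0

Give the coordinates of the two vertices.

(-9, -6) and (3, -6)

16(x² + 6x) -9(y² + 12y) = 756
Complete the square in x and y: 16(x + 3)² -9(y + 6)² = 756 + 144 - 324 = 576
Dividing both sides by 576: (x + 3)²/36 - (y + 6)²/64 = 1
Hyperbola, center (-3, -6), transverse axis horizontal; a² = 36, b² = 64.
a = 6. Vertices at (h ± a, k).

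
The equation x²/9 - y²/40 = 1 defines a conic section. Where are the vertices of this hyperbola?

(-3, 0) and (3, 0)

Center (0, 0). The positive term is the x-term, so the transverse axis is horizontal; a² = 9, b² = 40.
a = 3. Vertices at (h ± a, k).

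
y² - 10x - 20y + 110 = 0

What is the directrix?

Only y is squared. Complete the square in y: (y - 10)² = 10(x - 1).
Vertex (1, 10); 4p = 10 so p = 5/2. Opens right.
Directrix is the vertical line x = h − p = 1 − (5/2) = -3/2.

x = -3/2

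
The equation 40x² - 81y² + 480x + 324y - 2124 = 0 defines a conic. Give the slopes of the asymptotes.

2√10/9 and -2√10/9

Group the x- and y-terms: 40(x² + 12x) -81(y² - 4y) = 2124
Complete the square: 40(x + 6)² -81(y - 2)² = 2124 + 1440 - 324 = 3240
Divide through by 3240 to get (x + 6)²/81 - (y - 2)²/40 = 1.
Hyperbola, center (-6, 2), transverse axis horizontal; a² = 81, b² = 40.
For a horizontal hyperbola the asymptotes have slope ±b/a.
Here that is ±2√10/9.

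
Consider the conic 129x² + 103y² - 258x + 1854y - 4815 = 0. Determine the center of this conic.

129(x² - 2x) + 103(y² + 18y) = 4815
129(x - 1)² + 103(y + 9)² = 4815 + 129 + 8343 = 13287
Divide by 13287: (x - 1)²/103 + (y + 9)²/129 = 1
Ellipse with center (1, -9).

(1, -9)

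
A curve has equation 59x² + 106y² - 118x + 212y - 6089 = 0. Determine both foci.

(1 - √47, -1) and (1 + √47, -1)

Collect terms: 59(x² - 2x) + 106(y² + 2y) = 6089
Complete the square: 59(x - 1)² + 106(y + 1)² = 6089 + 59 + 106 = 6254
Divide by 6254: (x - 1)²/106 + (y + 1)²/59 = 1
Ellipse, center (1, -1), major axis horizontal; a² = 106, b² = 59.
c² = a² - b² = 106 - 59 = 47, so c = √47.
Foci lie on the horizontal axis through the center: (h ± c, k).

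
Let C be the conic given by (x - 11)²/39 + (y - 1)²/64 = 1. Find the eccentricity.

e = 5/8

Center (11, 1). The larger denominator 64 sits under the y-term, so the major axis is vertical; a² = 64, b² = 39.
c² = a² - b² = 25, so c = 5.
e = c/a = 5/8.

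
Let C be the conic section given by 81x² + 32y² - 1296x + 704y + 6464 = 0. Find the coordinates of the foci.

(8, -18) and (8, -4)

Group the x- and y-terms: 81(x² - 16x) + 32(y² + 22y) = -6464
Complete the square: 81(x - 8)² + 32(y + 11)² = -6464 + 5184 + 3872 = 2592
Divide through by 2592 to get (x - 8)²/32 + (y + 11)²/81 = 1.
Ellipse, center (8, -11), major axis vertical; a² = 81, b² = 32.
c² = a² - b² = 81 - 32 = 49, so c = 7.
Foci lie on the vertical axis through the center: (h, k ± c).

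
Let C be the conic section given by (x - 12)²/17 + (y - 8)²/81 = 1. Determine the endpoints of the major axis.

(12, -1) and (12, 17)

Center (12, 8). The larger denominator 81 sits under the y-term, so the major axis is vertical; a² = 81, b² = 17.
a = 9. Vertices at (h, k ± a).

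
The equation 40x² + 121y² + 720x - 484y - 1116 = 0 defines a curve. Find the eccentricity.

e = 9/11

Rearranging, 40(x² + 18x) + 121(y² - 4y) = 1116.
40(x + 9)² + 121(y - 2)² = 1116 + 3240 + 484 = 4840
Dividing both sides by 4840: (x + 9)²/121 + (y - 2)²/40 = 1
Ellipse, center (-9, 2), major axis horizontal; a² = 121, b² = 40.
c² = a² - b² = 81, so c = 9.
e = c/a = 9/11.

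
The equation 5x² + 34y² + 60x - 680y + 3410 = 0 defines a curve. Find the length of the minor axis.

2√5

Group the x- and y-terms: 5(x² + 12x) + 34(y² - 20y) = -3410
Completing the square gives 5(x + 6)² + 34(y - 10)² = -3410 + 180 + 3400 = 170.
Divide through by 170 to get (x + 6)²/34 + (y - 10)²/5 = 1.
Ellipse, center (-6, 10), major axis horizontal; a² = 34, b² = 5.
b² = 5 so b = √5; the minor axis has length 2b = 2√5.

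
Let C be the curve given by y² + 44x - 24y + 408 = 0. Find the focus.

(-17, 12)

Only y is squared. Complete the square in y: (y - 12)² = -44(x + 6).
Vertex (-6, 12); 4p = -44 so p = -11. Opens left.
Focus is p units from the vertex along the axis: (h + p, k).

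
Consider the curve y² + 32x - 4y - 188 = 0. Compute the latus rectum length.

32

Only y is squared. Complete the square in y: (y - 2)² = -32(x - 6).
Vertex (6, 2); 4p = -32 so p = -8. Opens left.
Latus rectum length = |4p| = 32.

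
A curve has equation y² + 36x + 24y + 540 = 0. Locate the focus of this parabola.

(-20, -12)

Only y is squared. Complete the square in y: (y + 12)² = -36(x + 11).
Vertex (-11, -12); 4p = -36 so p = -9. Opens left.
Focus is p units from the vertex along the axis: (h + p, k).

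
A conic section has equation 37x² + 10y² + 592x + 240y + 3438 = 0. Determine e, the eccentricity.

Group the x- and y-terms: 37(x² + 16x) + 10(y² + 24y) = -3438
Complete the square: 37(x + 8)² + 10(y + 12)² = -3438 + 2368 + 1440 = 370
Dividing both sides by 370: (x + 8)²/10 + (y + 12)²/37 = 1
Ellipse, center (-8, -12), major axis vertical; a² = 37, b² = 10.
c² = a² - b² = 27, so c = 3√3.
e = c/a = 3√3/√37 = 3√111/37.

e = 3√111/37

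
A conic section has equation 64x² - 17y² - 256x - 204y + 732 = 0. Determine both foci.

(2, -15) and (2, 3)

64(x² - 4x) -17(y² + 12y) = -732
64(x - 2)² -17(y + 6)² = -732 + 256 - 612 = -1088
Divide through by -1088 to get (y + 6)²/64 - (x - 2)²/17 = 1.
Hyperbola, center (2, -6), transverse axis vertical; a² = 64, b² = 17.
c² = a² + b² = 64 + 17 = 81, so c = 9.
Foci lie on the vertical axis through the center: (h, k ± c).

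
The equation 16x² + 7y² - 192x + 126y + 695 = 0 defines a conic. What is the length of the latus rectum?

16(x² - 12x) + 7(y² + 18y) = -695
Completing the square gives 16(x - 6)² + 7(y + 9)² = -695 + 576 + 567 = 448.
Divide through by 448 to get (x - 6)²/28 + (y + 9)²/64 = 1.
Ellipse, center (6, -9), major axis vertical; a² = 64, b² = 28.
Latus rectum length = 2b²/a = 2·28/8 = 7.

7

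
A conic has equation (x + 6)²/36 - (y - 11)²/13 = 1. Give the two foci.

Center (-6, 11). The positive term is the x-term, so the transverse axis is horizontal; a² = 36, b² = 13.
c² = a² + b² = 36 + 13 = 49, so c = 7.
Foci lie on the horizontal axis through the center: (h ± c, k).

(-13, 11) and (1, 11)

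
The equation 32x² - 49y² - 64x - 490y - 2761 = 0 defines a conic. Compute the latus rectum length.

64/7

Group the x- and y-terms: 32(x² - 2x) -49(y² + 10y) = 2761
Complete the square in x and y: 32(x - 1)² -49(y + 5)² = 2761 + 32 - 1225 = 1568
Divide through by 1568 to get (x - 1)²/49 - (y + 5)²/32 = 1.
Hyperbola, center (1, -5), transverse axis horizontal; a² = 49, b² = 32.
Latus rectum length = 2b²/a = 2·32/7 = 64/7.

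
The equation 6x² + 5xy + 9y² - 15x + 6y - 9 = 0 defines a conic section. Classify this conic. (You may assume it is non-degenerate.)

A = 6, B = 5, C = 9.
Discriminant B² − 4AC = 5² − 4·6·9 = -191.
B² − 4AC < 0 ⇒ ellipse.

ellipse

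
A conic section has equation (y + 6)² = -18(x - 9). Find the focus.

Vertex (9, -6); 4p = -18 so p = -9/2. Opens left.
Focus is p units from the vertex along the axis: (h + p, k).

(9/2, -6)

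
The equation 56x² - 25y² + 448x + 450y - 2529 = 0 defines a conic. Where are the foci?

(-13, 9) and (5, 9)

Collect terms: 56(x² + 8x) -25(y² - 18y) = 2529
Complete the square: 56(x + 4)² -25(y - 9)² = 2529 + 896 - 2025 = 1400
Dividing both sides by 1400: (x + 4)²/25 - (y - 9)²/56 = 1
Hyperbola, center (-4, 9), transverse axis horizontal; a² = 25, b² = 56.
c² = a² + b² = 25 + 56 = 81, so c = 9.
Foci lie on the horizontal axis through the center: (h ± c, k).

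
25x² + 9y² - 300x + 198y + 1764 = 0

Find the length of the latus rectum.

Collect terms: 25(x² - 12x) + 9(y² + 22y) = -1764
Complete the square: 25(x - 6)² + 9(y + 11)² = -1764 + 900 + 1089 = 225
Dividing both sides by 225: (x - 6)²/9 + (y + 11)²/25 = 1
Ellipse, center (6, -11), major axis vertical; a² = 25, b² = 9.
Latus rectum length = 2b²/a = 2·9/5 = 18/5.

18/5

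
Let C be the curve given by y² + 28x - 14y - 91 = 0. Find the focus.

(-2, 7)

Only y is squared. Complete the square in y: (y - 7)² = -28(x - 5).
Vertex (5, 7); 4p = -28 so p = -7. Opens left.
Focus is p units from the vertex along the axis: (h + p, k).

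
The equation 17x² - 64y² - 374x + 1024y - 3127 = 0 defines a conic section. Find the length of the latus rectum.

17/4

Group: 17(x² - 22x) -64(y² - 16y) = 3127
Completing the square gives 17(x - 11)² -64(y - 8)² = 3127 + 2057 - 4096 = 1088.
Dividing both sides by 1088: (x - 11)²/64 - (y - 8)²/17 = 1
Hyperbola, center (11, 8), transverse axis horizontal; a² = 64, b² = 17.
Latus rectum length = 2b²/a = 2·17/8 = 17/4.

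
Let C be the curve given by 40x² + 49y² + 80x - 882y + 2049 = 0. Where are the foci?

(-4, 9) and (2, 9)

Group the x- and y-terms: 40(x² + 2x) + 49(y² - 18y) = -2049
Complete the square in x and y: 40(x + 1)² + 49(y - 9)² = -2049 + 40 + 3969 = 1960
Dividing both sides by 1960: (x + 1)²/49 + (y - 9)²/40 = 1
Ellipse, center (-1, 9), major axis horizontal; a² = 49, b² = 40.
c² = a² - b² = 49 - 40 = 9, so c = 3.
Foci lie on the horizontal axis through the center: (h ± c, k).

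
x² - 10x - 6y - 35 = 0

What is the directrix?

y = -23/2

Only x is squared. Complete the square in x: (x - 5)² = 6(y + 10).
Vertex (5, -10); 4p = 6 so p = 3/2. Opens up.
Directrix is the horizontal line y = k − p = -10 − (3/2) = -23/2.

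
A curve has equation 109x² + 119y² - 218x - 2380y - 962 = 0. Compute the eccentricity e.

Group: 109(x² - 2x) + 119(y² - 20y) = 962
Complete the square in x and y: 109(x - 1)² + 119(y - 10)² = 962 + 109 + 11900 = 12971
Dividing both sides by 12971: (x - 1)²/119 + (y - 10)²/109 = 1
Ellipse, center (1, 10), major axis horizontal; a² = 119, b² = 109.
c² = a² - b² = 10, so c = √10.
e = c/a = √10/√119 = √1190/119.

e = √1190/119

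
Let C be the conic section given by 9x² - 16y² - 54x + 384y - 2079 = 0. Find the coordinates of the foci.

(3, 7) and (3, 17)

Collect terms: 9(x² - 6x) -16(y² - 24y) = 2079
Complete the square: 9(x - 3)² -16(y - 12)² = 2079 + 81 - 2304 = -144
Divide by -144: (y - 12)²/9 - (x - 3)²/16 = 1
Hyperbola, center (3, 12), transverse axis vertical; a² = 9, b² = 16.
c² = a² + b² = 9 + 16 = 25, so c = 5.
Foci lie on the vertical axis through the center: (h, k ± c).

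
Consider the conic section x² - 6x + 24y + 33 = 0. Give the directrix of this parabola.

Only x is squared. Complete the square in x: (x - 3)² = -24(y + 1).
Vertex (3, -1); 4p = -24 so p = -6. Opens down.
Directrix is the horizontal line y = k − p = -1 − (-6) = 5.

y = 5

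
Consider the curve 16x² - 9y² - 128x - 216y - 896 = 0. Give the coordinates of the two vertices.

Group the x- and y-terms: 16(x² - 8x) -9(y² + 24y) = 896
16(x - 4)² -9(y + 12)² = 896 + 256 - 1296 = -144
Divide by -144: (y + 12)²/16 - (x - 4)²/9 = 1
Hyperbola, center (4, -12), transverse axis vertical; a² = 16, b² = 9.
a = 4. Vertices at (h, k ± a).

(4, -16) and (4, -8)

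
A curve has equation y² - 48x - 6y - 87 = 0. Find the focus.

Only y is squared. Complete the square in y: (y - 3)² = 48(x + 2).
Vertex (-2, 3); 4p = 48 so p = 12. Opens right.
Focus is p units from the vertex along the axis: (h + p, k).

(10, 3)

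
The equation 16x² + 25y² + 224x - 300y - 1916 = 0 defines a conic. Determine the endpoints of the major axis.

(-22, 6) and (8, 6)

Collect terms: 16(x² + 14x) + 25(y² - 12y) = 1916
Complete the square in x and y: 16(x + 7)² + 25(y - 6)² = 1916 + 784 + 900 = 3600
Divide through by 3600 to get (x + 7)²/225 + (y - 6)²/144 = 1.
Ellipse, center (-7, 6), major axis horizontal; a² = 225, b² = 144.
a = 15. Vertices at (h ± a, k).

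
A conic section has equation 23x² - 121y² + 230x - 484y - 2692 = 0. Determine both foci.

(-17, -2) and (7, -2)

Rearranging, 23(x² + 10x) -121(y² + 4y) = 2692.
Completing the square gives 23(x + 5)² -121(y + 2)² = 2692 + 575 - 484 = 2783.
Divide by 2783: (x + 5)²/121 - (y + 2)²/23 = 1
Hyperbola, center (-5, -2), transverse axis horizontal; a² = 121, b² = 23.
c² = a² + b² = 121 + 23 = 144, so c = 12.
Foci lie on the horizontal axis through the center: (h ± c, k).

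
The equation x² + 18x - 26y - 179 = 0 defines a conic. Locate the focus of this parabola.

Only x is squared. Complete the square in x: (x + 9)² = 26(y + 10).
Vertex (-9, -10); 4p = 26 so p = 13/2. Opens up.
Focus is p units from the vertex along the axis: (h, k + p).

(-9, -7/2)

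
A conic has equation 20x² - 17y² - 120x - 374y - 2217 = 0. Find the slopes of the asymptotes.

2√85/17 and -2√85/17

Collect terms: 20(x² - 6x) -17(y² + 22y) = 2217
Complete the square in x and y: 20(x - 3)² -17(y + 11)² = 2217 + 180 - 2057 = 340
Divide by 340: (x - 3)²/17 - (y + 11)²/20 = 1
Hyperbola, center (3, -11), transverse axis horizontal; a² = 17, b² = 20.
For a horizontal hyperbola the asymptotes have slope ±b/a.
Here that is ±2√5/√17 = ±2√85/17.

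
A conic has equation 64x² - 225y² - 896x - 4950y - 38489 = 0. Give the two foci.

Collect terms: 64(x² - 14x) -225(y² + 22y) = 38489
64(x - 7)² -225(y + 11)² = 38489 + 3136 - 27225 = 14400
Dividing both sides by 14400: (x - 7)²/225 - (y + 11)²/64 = 1
Hyperbola, center (7, -11), transverse axis horizontal; a² = 225, b² = 64.
c² = a² + b² = 225 + 64 = 289, so c = 17.
Foci lie on the horizontal axis through the center: (h ± c, k).

(-10, -11) and (24, -11)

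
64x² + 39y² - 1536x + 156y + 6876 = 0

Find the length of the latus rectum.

Group the x- and y-terms: 64(x² - 24x) + 39(y² + 4y) = -6876
Completing the square gives 64(x - 12)² + 39(y + 2)² = -6876 + 9216 + 156 = 2496.
Dividing both sides by 2496: (x - 12)²/39 + (y + 2)²/64 = 1
Ellipse, center (12, -2), major axis vertical; a² = 64, b² = 39.
Latus rectum length = 2b²/a = 2·39/8 = 39/4.

39/4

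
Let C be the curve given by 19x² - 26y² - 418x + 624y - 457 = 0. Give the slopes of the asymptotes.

√494/26 and -√494/26

Rearranging, 19(x² - 22x) -26(y² - 24y) = 457.
Complete the square: 19(x - 11)² -26(y - 12)² = 457 + 2299 - 3744 = -988
Dividing both sides by -988: (y - 12)²/38 - (x - 11)²/52 = 1
Hyperbola, center (11, 12), transverse axis vertical; a² = 38, b² = 52.
For a vertical hyperbola the asymptotes have slope ±a/b.
Here that is ±√38/2√13 = ±√494/26.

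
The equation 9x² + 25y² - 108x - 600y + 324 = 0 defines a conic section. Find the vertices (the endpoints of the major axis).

(-14, 12) and (26, 12)

Collect terms: 9(x² - 12x) + 25(y² - 24y) = -324
9(x - 6)² + 25(y - 12)² = -324 + 324 + 3600 = 3600
Dividing both sides by 3600: (x - 6)²/400 + (y - 12)²/144 = 1
Ellipse, center (6, 12), major axis horizontal; a² = 400, b² = 144.
a = 20. Vertices at (h ± a, k).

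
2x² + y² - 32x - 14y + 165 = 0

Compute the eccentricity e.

2(x² - 16x) + (y² - 14y) = -165
Completing the square gives 2(x - 8)² + (y - 7)² = -165 + 128 + 49 = 12.
Divide by 12: (x - 8)²/6 + (y - 7)²/12 = 1
Ellipse, center (8, 7), major axis vertical; a² = 12, b² = 6.
c² = a² - b² = 6, so c = √6.
e = c/a = √6/2√3 = √2/2.

e = √2/2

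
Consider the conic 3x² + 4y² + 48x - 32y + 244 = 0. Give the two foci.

(-9, 4) and (-7, 4)

Group: 3(x² + 16x) + 4(y² - 8y) = -244
3(x + 8)² + 4(y - 4)² = -244 + 192 + 64 = 12
Divide by 12: (x + 8)²/4 + (y - 4)²/3 = 1
Ellipse, center (-8, 4), major axis horizontal; a² = 4, b² = 3.
c² = a² - b² = 4 - 3 = 1, so c = 1.
Foci lie on the horizontal axis through the center: (h ± c, k).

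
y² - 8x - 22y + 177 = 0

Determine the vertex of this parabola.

Only y is squared. Complete the square in y: (y - 11)² = 8(x - 7).
Vertex (7, 11); 4p = 8 so p = 2. Opens right.

(7, 11)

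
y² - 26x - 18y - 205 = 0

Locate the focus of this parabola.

Only y is squared. Complete the square in y: (y - 9)² = 26(x + 11).
Vertex (-11, 9); 4p = 26 so p = 13/2. Opens right.
Focus is p units from the vertex along the axis: (h + p, k).

(-9/2, 9)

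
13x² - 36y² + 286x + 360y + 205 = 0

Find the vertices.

(-17, 5) and (-5, 5)

Group: 13(x² + 22x) -36(y² - 10y) = -205
Complete the square: 13(x + 11)² -36(y - 5)² = -205 + 1573 - 900 = 468
Dividing both sides by 468: (x + 11)²/36 - (y - 5)²/13 = 1
Hyperbola, center (-11, 5), transverse axis horizontal; a² = 36, b² = 13.
a = 6. Vertices at (h ± a, k).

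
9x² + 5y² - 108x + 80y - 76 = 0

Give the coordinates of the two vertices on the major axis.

(6, -20) and (6, 4)

Group the x- and y-terms: 9(x² - 12x) + 5(y² + 16y) = 76
Complete the square: 9(x - 6)² + 5(y + 8)² = 76 + 324 + 320 = 720
Divide through by 720 to get (x - 6)²/80 + (y + 8)²/144 = 1.
Ellipse, center (6, -8), major axis vertical; a² = 144, b² = 80.
a = 12. Vertices at (h, k ± a).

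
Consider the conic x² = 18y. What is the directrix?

y = -9/2

Vertex (0, 0); 4p = 18 so p = 9/2. Opens up.
Directrix is the horizontal line y = k − p = 0 − (9/2) = -9/2.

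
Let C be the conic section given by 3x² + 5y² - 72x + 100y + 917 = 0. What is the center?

(12, -10)

Group the x- and y-terms: 3(x² - 24x) + 5(y² + 20y) = -917
Complete the square in x and y: 3(x - 12)² + 5(y + 10)² = -917 + 432 + 500 = 15
Divide through by 15 to get (x - 12)²/5 + (y + 10)²/3 = 1.
Ellipse with center (12, -10).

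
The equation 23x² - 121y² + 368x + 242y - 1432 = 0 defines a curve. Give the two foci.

23(x² + 16x) -121(y² - 2y) = 1432
23(x + 8)² -121(y - 1)² = 1432 + 1472 - 121 = 2783
Dividing both sides by 2783: (x + 8)²/121 - (y - 1)²/23 = 1
Hyperbola, center (-8, 1), transverse axis horizontal; a² = 121, b² = 23.
c² = a² + b² = 121 + 23 = 144, so c = 12.
Foci lie on the horizontal axis through the center: (h ± c, k).

(-20, 1) and (4, 1)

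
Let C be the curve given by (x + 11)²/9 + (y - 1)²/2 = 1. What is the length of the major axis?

6

Center (-11, 1). The larger denominator 9 sits under the x-term, so the major axis is horizontal; a² = 9, b² = 2.
a² = 9 so a = 3; the major axis has length 2a = 6.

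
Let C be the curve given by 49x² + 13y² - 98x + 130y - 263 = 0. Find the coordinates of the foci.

(1, -11) and (1, 1)

Collect terms: 49(x² - 2x) + 13(y² + 10y) = 263
Complete the square in x and y: 49(x - 1)² + 13(y + 5)² = 263 + 49 + 325 = 637
Divide through by 637 to get (x - 1)²/13 + (y + 5)²/49 = 1.
Ellipse, center (1, -5), major axis vertical; a² = 49, b² = 13.
c² = a² - b² = 49 - 13 = 36, so c = 6.
Foci lie on the vertical axis through the center: (h, k ± c).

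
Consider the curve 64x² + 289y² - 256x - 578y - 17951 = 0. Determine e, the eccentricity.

e = 15/17

Group: 64(x² - 4x) + 289(y² - 2y) = 17951
64(x - 2)² + 289(y - 1)² = 17951 + 256 + 289 = 18496
Divide through by 18496 to get (x - 2)²/289 + (y - 1)²/64 = 1.
Ellipse, center (2, 1), major axis horizontal; a² = 289, b² = 64.
c² = a² - b² = 225, so c = 15.
e = c/a = 15/17.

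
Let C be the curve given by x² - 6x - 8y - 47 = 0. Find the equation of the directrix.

y = -9

Only x is squared. Complete the square in x: (x - 3)² = 8(y + 7).
Vertex (3, -7); 4p = 8 so p = 2. Opens up.
Directrix is the horizontal line y = k − p = -7 − (2) = -9.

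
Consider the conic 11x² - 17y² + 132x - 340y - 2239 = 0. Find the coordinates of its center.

Group the x- and y-terms: 11(x² + 12x) -17(y² + 20y) = 2239
11(x + 6)² -17(y + 10)² = 2239 + 396 - 1700 = 935
Divide by 935: (x + 6)²/85 - (y + 10)²/55 = 1
Hyperbola with center (-6, -10).

(-6, -10)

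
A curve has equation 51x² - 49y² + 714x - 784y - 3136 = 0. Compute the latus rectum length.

Rearranging, 51(x² + 14x) -49(y² + 16y) = 3136.
Complete the square: 51(x + 7)² -49(y + 8)² = 3136 + 2499 - 3136 = 2499
Divide by 2499: (x + 7)²/49 - (y + 8)²/51 = 1
Hyperbola, center (-7, -8), transverse axis horizontal; a² = 49, b² = 51.
Latus rectum length = 2b²/a = 2·51/7 = 102/7.

102/7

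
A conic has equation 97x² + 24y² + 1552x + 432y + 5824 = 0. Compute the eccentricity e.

97(x² + 16x) + 24(y² + 18y) = -5824
97(x + 8)² + 24(y + 9)² = -5824 + 6208 + 1944 = 2328
Dividing both sides by 2328: (x + 8)²/24 + (y + 9)²/97 = 1
Ellipse, center (-8, -9), major axis vertical; a² = 97, b² = 24.
c² = a² - b² = 73, so c = √73.
e = c/a = √73/√97 = √7081/97.

e = √7081/97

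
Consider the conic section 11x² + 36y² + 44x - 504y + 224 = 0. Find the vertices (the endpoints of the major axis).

(-14, 7) and (10, 7)

Collect terms: 11(x² + 4x) + 36(y² - 14y) = -224
Completing the square gives 11(x + 2)² + 36(y - 7)² = -224 + 44 + 1764 = 1584.
Divide by 1584: (x + 2)²/144 + (y - 7)²/44 = 1
Ellipse, center (-2, 7), major axis horizontal; a² = 144, b² = 44.
a = 12. Vertices at (h ± a, k).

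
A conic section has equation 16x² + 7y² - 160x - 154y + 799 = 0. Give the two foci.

(5, 5) and (5, 17)

Collect terms: 16(x² - 10x) + 7(y² - 22y) = -799
16(x - 5)² + 7(y - 11)² = -799 + 400 + 847 = 448
Dividing both sides by 448: (x - 5)²/28 + (y - 11)²/64 = 1
Ellipse, center (5, 11), major axis vertical; a² = 64, b² = 28.
c² = a² - b² = 64 - 28 = 36, so c = 6.
Foci lie on the vertical axis through the center: (h, k ± c).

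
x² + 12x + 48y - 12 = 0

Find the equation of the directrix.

y = 13

Only x is squared. Complete the square in x: (x + 6)² = -48(y - 1).
Vertex (-6, 1); 4p = -48 so p = -12. Opens down.
Directrix is the horizontal line y = k − p = 1 − (-12) = 13.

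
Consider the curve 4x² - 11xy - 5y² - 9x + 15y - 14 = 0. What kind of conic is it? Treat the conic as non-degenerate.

hyperbola

A = 4, B = -11, C = -5.
Discriminant B² − 4AC = (-11)² − 4·4·(-5) = 201.
B² − 4AC > 0 ⇒ hyperbola.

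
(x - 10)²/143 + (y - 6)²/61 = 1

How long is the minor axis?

Center (10, 6). The larger denominator 143 sits under the x-term, so the major axis is horizontal; a² = 143, b² = 61.
b² = 61 so b = √61; the minor axis has length 2b = 2√61.

2√61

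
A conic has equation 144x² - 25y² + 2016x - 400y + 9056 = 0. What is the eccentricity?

Group: 144(x² + 14x) -25(y² + 16y) = -9056
Complete the square in x and y: 144(x + 7)² -25(y + 8)² = -9056 + 7056 - 1600 = -3600
Divide by -3600: (y + 8)²/144 - (x + 7)²/25 = 1
Hyperbola, center (-7, -8), transverse axis vertical; a² = 144, b² = 25.
c² = a² + b² = 169, so c = 13.
e = c/a = 13/12.

e = 13/12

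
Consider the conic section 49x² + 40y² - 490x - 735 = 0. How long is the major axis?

14

Collect terms: 49(x² - 10x) + 40y² = 735
Complete the square: 49(x - 5)² + 40y² = 735 + 1225 + 0 = 1960
Divide by 1960: (x - 5)²/40 + y²/49 = 1
Ellipse, center (5, 0), major axis vertical; a² = 49, b² = 40.
a² = 49 so a = 7; the major axis has length 2a = 14.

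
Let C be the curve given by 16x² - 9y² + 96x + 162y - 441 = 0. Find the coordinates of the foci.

(-3, 4) and (-3, 14)

Rearranging, 16(x² + 6x) -9(y² - 18y) = 441.
16(x + 3)² -9(y - 9)² = 441 + 144 - 729 = -144
Dividing both sides by -144: (y - 9)²/16 - (x + 3)²/9 = 1
Hyperbola, center (-3, 9), transverse axis vertical; a² = 16, b² = 9.
c² = a² + b² = 16 + 9 = 25, so c = 5.
Foci lie on the vertical axis through the center: (h, k ± c).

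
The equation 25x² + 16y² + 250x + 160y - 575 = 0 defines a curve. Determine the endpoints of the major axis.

Group the x- and y-terms: 25(x² + 10x) + 16(y² + 10y) = 575
25(x + 5)² + 16(y + 5)² = 575 + 625 + 400 = 1600
Divide through by 1600 to get (x + 5)²/64 + (y + 5)²/100 = 1.
Ellipse, center (-5, -5), major axis vertical; a² = 100, b² = 64.
a = 10. Vertices at (h, k ± a).

(-5, -15) and (-5, 5)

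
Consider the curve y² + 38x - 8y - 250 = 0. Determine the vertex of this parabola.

Only y is squared. Complete the square in y: (y - 4)² = -38(x - 7).
Vertex (7, 4); 4p = -38 so p = -19/2. Opens left.

(7, 4)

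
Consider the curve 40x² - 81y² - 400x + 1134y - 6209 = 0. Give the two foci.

(-6, 7) and (16, 7)

40(x² - 10x) -81(y² - 14y) = 6209
Complete the square in x and y: 40(x - 5)² -81(y - 7)² = 6209 + 1000 - 3969 = 3240
Divide by 3240: (x - 5)²/81 - (y - 7)²/40 = 1
Hyperbola, center (5, 7), transverse axis horizontal; a² = 81, b² = 40.
c² = a² + b² = 81 + 40 = 121, so c = 11.
Foci lie on the horizontal axis through the center: (h ± c, k).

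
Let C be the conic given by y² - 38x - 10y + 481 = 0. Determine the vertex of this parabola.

Only y is squared. Complete the square in y: (y - 5)² = 38(x - 12).
Vertex (12, 5); 4p = 38 so p = 19/2. Opens right.

(12, 5)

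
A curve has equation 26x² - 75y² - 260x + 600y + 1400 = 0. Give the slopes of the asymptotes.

√78/15 and -√78/15

Collect terms: 26(x² - 10x) -75(y² - 8y) = -1400
26(x - 5)² -75(y - 4)² = -1400 + 650 - 1200 = -1950
Divide by -1950: (y - 4)²/26 - (x - 5)²/75 = 1
Hyperbola, center (5, 4), transverse axis vertical; a² = 26, b² = 75.
For a vertical hyperbola the asymptotes have slope ±a/b.
Here that is ±√26/5√3 = ±√78/15.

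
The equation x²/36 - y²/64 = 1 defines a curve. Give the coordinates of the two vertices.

(-6, 0) and (6, 0)

Center (0, 0). The positive term is the x-term, so the transverse axis is horizontal; a² = 36, b² = 64.
a = 6. Vertices at (h ± a, k).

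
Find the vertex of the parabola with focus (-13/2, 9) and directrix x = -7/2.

The vertex is the midpoint between the focus and the directrix along the axis of symmetry.
Axis is horizontal (directrix is vertical). Vertex x-coordinate = (-13/2 + (-7/2))/2 = -5; y-coordinate = 9.

(-5, 9)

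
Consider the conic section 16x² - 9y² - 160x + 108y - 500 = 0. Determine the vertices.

(-1, 6) and (11, 6)

Group the x- and y-terms: 16(x² - 10x) -9(y² - 12y) = 500
16(x - 5)² -9(y - 6)² = 500 + 400 - 324 = 576
Divide by 576: (x - 5)²/36 - (y - 6)²/64 = 1
Hyperbola, center (5, 6), transverse axis horizontal; a² = 36, b² = 64.
a = 6. Vertices at (h ± a, k).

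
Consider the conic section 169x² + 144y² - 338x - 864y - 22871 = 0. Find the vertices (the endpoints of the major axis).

Collect terms: 169(x² - 2x) + 144(y² - 6y) = 22871
Completing the square gives 169(x - 1)² + 144(y - 3)² = 22871 + 169 + 1296 = 24336.
Dividing both sides by 24336: (x - 1)²/144 + (y - 3)²/169 = 1
Ellipse, center (1, 3), major axis vertical; a² = 169, b² = 144.
a = 13. Vertices at (h, k ± a).

(1, -10) and (1, 16)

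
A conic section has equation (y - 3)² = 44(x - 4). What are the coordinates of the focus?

Vertex (4, 3); 4p = 44 so p = 11. Opens right.
Focus is p units from the vertex along the axis: (h + p, k).

(15, 3)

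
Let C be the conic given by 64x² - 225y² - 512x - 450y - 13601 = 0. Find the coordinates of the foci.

(-13, -1) and (21, -1)

Collect terms: 64(x² - 8x) -225(y² + 2y) = 13601
Complete the square in x and y: 64(x - 4)² -225(y + 1)² = 13601 + 1024 - 225 = 14400
Divide through by 14400 to get (x - 4)²/225 - (y + 1)²/64 = 1.
Hyperbola, center (4, -1), transverse axis horizontal; a² = 225, b² = 64.
c² = a² + b² = 225 + 64 = 289, so c = 17.
Foci lie on the horizontal axis through the center: (h ± c, k).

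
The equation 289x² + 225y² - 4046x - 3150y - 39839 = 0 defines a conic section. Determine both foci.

Group: 289(x² - 14x) + 225(y² - 14y) = 39839
Complete the square in x and y: 289(x - 7)² + 225(y - 7)² = 39839 + 14161 + 11025 = 65025
Dividing both sides by 65025: (x - 7)²/225 + (y - 7)²/289 = 1
Ellipse, center (7, 7), major axis vertical; a² = 289, b² = 225.
c² = a² - b² = 289 - 225 = 64, so c = 8.
Foci lie on the vertical axis through the center: (h, k ± c).

(7, -1) and (7, 15)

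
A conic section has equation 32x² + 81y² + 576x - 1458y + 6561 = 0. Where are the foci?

32(x² + 18x) + 81(y² - 18y) = -6561
Complete the square in x and y: 32(x + 9)² + 81(y - 9)² = -6561 + 2592 + 6561 = 2592
Divide by 2592: (x + 9)²/81 + (y - 9)²/32 = 1
Ellipse, center (-9, 9), major axis horizontal; a² = 81, b² = 32.
c² = a² - b² = 81 - 32 = 49, so c = 7.
Foci lie on the horizontal axis through the center: (h ± c, k).

(-16, 9) and (-2, 9)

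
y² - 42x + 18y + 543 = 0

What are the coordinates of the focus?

(43/2, -9)

Only y is squared. Complete the square in y: (y + 9)² = 42(x - 11).
Vertex (11, -9); 4p = 42 so p = 21/2. Opens right.
Focus is p units from the vertex along the axis: (h + p, k).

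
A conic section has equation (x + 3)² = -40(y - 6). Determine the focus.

Vertex (-3, 6); 4p = -40 so p = -10. Opens down.
Focus is p units from the vertex along the axis: (h, k + p).

(-3, -4)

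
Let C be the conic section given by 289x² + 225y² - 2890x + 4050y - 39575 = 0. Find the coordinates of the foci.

(5, -17) and (5, -1)

289(x² - 10x) + 225(y² + 18y) = 39575
Completing the square gives 289(x - 5)² + 225(y + 9)² = 39575 + 7225 + 18225 = 65025.
Divide through by 65025 to get (x - 5)²/225 + (y + 9)²/289 = 1.
Ellipse, center (5, -9), major axis vertical; a² = 289, b² = 225.
c² = a² - b² = 289 - 225 = 64, so c = 8.
Foci lie on the vertical axis through the center: (h, k ± c).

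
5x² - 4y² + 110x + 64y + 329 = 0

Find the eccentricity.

5(x² + 22x) -4(y² - 16y) = -329
Complete the square in x and y: 5(x + 11)² -4(y - 8)² = -329 + 605 - 256 = 20
Divide by 20: (x + 11)²/4 - (y - 8)²/5 = 1
Hyperbola, center (-11, 8), transverse axis horizontal; a² = 4, b² = 5.
c² = a² + b² = 9, so c = 3.
e = c/a = 3/2.

e = 3/2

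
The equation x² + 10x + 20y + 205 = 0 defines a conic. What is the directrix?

y = -4

Only x is squared. Complete the square in x: (x + 5)² = -20(y + 9).
Vertex (-5, -9); 4p = -20 so p = -5. Opens down.
Directrix is the horizontal line y = k − p = -9 − (-5) = -4.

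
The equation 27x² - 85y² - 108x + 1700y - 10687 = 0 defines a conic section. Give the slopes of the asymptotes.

Collect terms: 27(x² - 4x) -85(y² - 20y) = 10687
Completing the square gives 27(x - 2)² -85(y - 10)² = 10687 + 108 - 8500 = 2295.
Divide through by 2295 to get (x - 2)²/85 - (y - 10)²/27 = 1.
Hyperbola, center (2, 10), transverse axis horizontal; a² = 85, b² = 27.
For a horizontal hyperbola the asymptotes have slope ±b/a.
Here that is ±3√3/√85 = ±3√255/85.

3√255/85 and -3√255/85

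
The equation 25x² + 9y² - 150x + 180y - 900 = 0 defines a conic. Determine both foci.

(3, -22) and (3, 2)

Group: 25(x² - 6x) + 9(y² + 20y) = 900
Complete the square in x and y: 25(x - 3)² + 9(y + 10)² = 900 + 225 + 900 = 2025
Dividing both sides by 2025: (x - 3)²/81 + (y + 10)²/225 = 1
Ellipse, center (3, -10), major axis vertical; a² = 225, b² = 81.
c² = a² - b² = 225 - 81 = 144, so c = 12.
Foci lie on the vertical axis through the center: (h, k ± c).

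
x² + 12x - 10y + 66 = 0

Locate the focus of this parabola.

(-6, 11/2)

Only x is squared. Complete the square in x: (x + 6)² = 10(y - 3).
Vertex (-6, 3); 4p = 10 so p = 5/2. Opens up.
Focus is p units from the vertex along the axis: (h, k + p).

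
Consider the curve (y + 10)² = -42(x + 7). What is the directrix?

Vertex (-7, -10); 4p = -42 so p = -21/2. Opens left.
Directrix is the vertical line x = h − p = -7 − (-21/2) = 7/2.

x = 7/2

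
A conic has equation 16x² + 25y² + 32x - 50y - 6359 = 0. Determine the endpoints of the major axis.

Group: 16(x² + 2x) + 25(y² - 2y) = 6359
Complete the square: 16(x + 1)² + 25(y - 1)² = 6359 + 16 + 25 = 6400
Divide through by 6400 to get (x + 1)²/400 + (y - 1)²/256 = 1.
Ellipse, center (-1, 1), major axis horizontal; a² = 400, b² = 256.
a = 20. Vertices at (h ± a, k).

(-21, 1) and (19, 1)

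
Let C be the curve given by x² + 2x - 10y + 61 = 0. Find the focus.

(-1, 17/2)

Only x is squared. Complete the square in x: (x + 1)² = 10(y - 6).
Vertex (-1, 6); 4p = 10 so p = 5/2. Opens up.
Focus is p units from the vertex along the axis: (h, k + p).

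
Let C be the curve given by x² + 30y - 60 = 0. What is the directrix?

y = 19/2

Only x is squared. Complete the square in x: x² = -30(y - 2).
Vertex (0, 2); 4p = -30 so p = -15/2. Opens down.
Directrix is the horizontal line y = k − p = 2 − (-15/2) = 19/2.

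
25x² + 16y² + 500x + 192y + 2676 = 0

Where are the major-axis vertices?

Group: 25(x² + 20x) + 16(y² + 12y) = -2676
Complete the square in x and y: 25(x + 10)² + 16(y + 6)² = -2676 + 2500 + 576 = 400
Dividing both sides by 400: (x + 10)²/16 + (y + 6)²/25 = 1
Ellipse, center (-10, -6), major axis vertical; a² = 25, b² = 16.
a = 5. Vertices at (h, k ± a).

(-10, -11) and (-10, -1)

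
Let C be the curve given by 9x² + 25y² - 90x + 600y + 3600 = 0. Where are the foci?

Collect terms: 9(x² - 10x) + 25(y² + 24y) = -3600
9(x - 5)² + 25(y + 12)² = -3600 + 225 + 3600 = 225
Divide through by 225 to get (x - 5)²/25 + (y + 12)²/9 = 1.
Ellipse, center (5, -12), major axis horizontal; a² = 25, b² = 9.
c² = a² - b² = 25 - 9 = 16, so c = 4.
Foci lie on the horizontal axis through the center: (h ± c, k).

(1, -12) and (9, -12)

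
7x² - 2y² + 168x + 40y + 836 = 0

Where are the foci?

Group: 7(x² + 24x) -2(y² - 20y) = -836
Complete the square: 7(x + 12)² -2(y - 10)² = -836 + 1008 - 200 = -28
Divide by -28: (y - 10)²/14 - (x + 12)²/4 = 1
Hyperbola, center (-12, 10), transverse axis vertical; a² = 14, b² = 4.
c² = a² + b² = 14 + 4 = 18, so c = 3√2.
Foci lie on the vertical axis through the center: (h, k ± c).

(-12, 10 - 3√2) and (-12, 10 + 3√2)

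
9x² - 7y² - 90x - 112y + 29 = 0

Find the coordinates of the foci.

(5, -16) and (5, 0)

9(x² - 10x) -7(y² + 16y) = -29
Complete the square in x and y: 9(x - 5)² -7(y + 8)² = -29 + 225 - 448 = -252
Divide by -252: (y + 8)²/36 - (x - 5)²/28 = 1
Hyperbola, center (5, -8), transverse axis vertical; a² = 36, b² = 28.
c² = a² + b² = 36 + 28 = 64, so c = 8.
Foci lie on the vertical axis through the center: (h, k ± c).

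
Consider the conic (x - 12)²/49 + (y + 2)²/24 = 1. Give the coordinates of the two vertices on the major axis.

(5, -2) and (19, -2)

Center (12, -2). The larger denominator 49 sits under the x-term, so the major axis is horizontal; a² = 49, b² = 24.
a = 7. Vertices at (h ± a, k).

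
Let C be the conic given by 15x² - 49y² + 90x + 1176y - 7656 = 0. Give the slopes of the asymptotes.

√15/7 and -√15/7

Rearranging, 15(x² + 6x) -49(y² - 24y) = 7656.
Complete the square in x and y: 15(x + 3)² -49(y - 12)² = 7656 + 135 - 7056 = 735
Dividing both sides by 735: (x + 3)²/49 - (y - 12)²/15 = 1
Hyperbola, center (-3, 12), transverse axis horizontal; a² = 49, b² = 15.
For a horizontal hyperbola the asymptotes have slope ±b/a.
Here that is ±√15/7.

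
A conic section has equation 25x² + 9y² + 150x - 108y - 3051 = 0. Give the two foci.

(-3, -10) and (-3, 22)

Collect terms: 25(x² + 6x) + 9(y² - 12y) = 3051
Completing the square gives 25(x + 3)² + 9(y - 6)² = 3051 + 225 + 324 = 3600.
Dividing both sides by 3600: (x + 3)²/144 + (y - 6)²/400 = 1
Ellipse, center (-3, 6), major axis vertical; a² = 400, b² = 144.
c² = a² - b² = 400 - 144 = 256, so c = 16.
Foci lie on the vertical axis through the center: (h, k ± c).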